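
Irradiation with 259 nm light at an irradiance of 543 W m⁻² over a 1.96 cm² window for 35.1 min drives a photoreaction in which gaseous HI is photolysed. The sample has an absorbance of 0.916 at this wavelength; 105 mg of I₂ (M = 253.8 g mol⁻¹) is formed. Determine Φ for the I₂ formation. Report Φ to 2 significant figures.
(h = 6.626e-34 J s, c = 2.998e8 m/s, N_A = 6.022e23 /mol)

Product: 105 mg / 253.8 g mol⁻¹ = 4.137e-4 mol.
Photon energy at 259 nm: hc/λ = (6.626e-34)(2.998e8)/(259e-9) = 7.670e-19 J.
Energy delivered: (543 W m⁻²)(1.96e-4 m²)(2106 s) = 224.1 J.
Photons incident: 224.1 / 7.670e-19 = 2.922e20, i.e. 2.922e20/6.022e23 = 4.852e-4 mol.
Fraction absorbed: 1 − 10^(−0.916) = 0.8787.
Photons absorbed: 0.8787 × 4.852e-4 = 4.263e-4 mol.
Φ = 4.137e-4 mol / 4.263e-4 mol photons = 0.97.

Φ = 0.97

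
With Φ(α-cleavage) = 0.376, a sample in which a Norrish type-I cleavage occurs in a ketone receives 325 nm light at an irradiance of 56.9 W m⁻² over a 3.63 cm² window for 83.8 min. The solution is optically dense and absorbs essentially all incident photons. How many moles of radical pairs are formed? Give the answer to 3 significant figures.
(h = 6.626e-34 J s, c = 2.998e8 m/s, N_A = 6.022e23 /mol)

Photon energy at 325 nm: hc/λ = (6.626e-34)(2.998e8)/(325e-9) = 6.112e-19 J.
Energy delivered: (56.9 W m⁻²)(3.63e-4 m²)(5028 s) = 103.9 J.
Photons incident: 103.9 / 6.112e-19 = 1.700e20, i.e. 1.700e20/6.022e23 = 2.823e-4 mol.
Product: Φ × n_abs = 0.376 × 2.823e-4 = 1.061e-4 mol.

1.06e-4 mol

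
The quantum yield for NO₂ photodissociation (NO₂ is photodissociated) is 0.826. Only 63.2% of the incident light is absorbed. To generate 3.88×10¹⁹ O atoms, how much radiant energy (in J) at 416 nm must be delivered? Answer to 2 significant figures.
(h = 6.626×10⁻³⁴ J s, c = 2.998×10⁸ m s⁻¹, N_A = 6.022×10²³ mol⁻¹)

35 J

Product: 3.88×10¹⁹ / 6.022×10²³ = 6.443×10⁻⁵ mol.
Photons that must be absorbed: 6.443×10⁻⁵ / 0.826 = 7.800×10⁻⁵ mol.
Incident photons needed: 7.800×10⁻⁵ / 0.632 = 1.234×10⁻⁴ mol.
Photon energy: hc/λ = 4.775×10⁻¹⁹ J; per mole, 2.876×10⁵ J mol⁻¹.
Energy required: 1.234×10⁻⁴ × 2.876×10⁵ = 35 J.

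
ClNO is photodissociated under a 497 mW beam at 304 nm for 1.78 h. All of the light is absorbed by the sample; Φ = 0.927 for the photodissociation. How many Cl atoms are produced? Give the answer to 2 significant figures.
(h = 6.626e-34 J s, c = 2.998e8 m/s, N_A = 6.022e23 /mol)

4.5e21 atoms

Photon energy at 304 nm: hc/λ = (6.626e-34)(2.998e8)/(304e-9) = 6.534e-19 J.
Energy delivered: (497 mW)(6408 s) = 3185 J.
Photons incident: 3185 / 6.534e-19 = 4.875e21, i.e. 4.875e21/6.022e23 = 0.008095 mol.
Product: Φ × n_abs = 0.927 × 0.008095 = 0.007504 mol.
As a count: 0.007504 × 6.022e23 = 4.5e21.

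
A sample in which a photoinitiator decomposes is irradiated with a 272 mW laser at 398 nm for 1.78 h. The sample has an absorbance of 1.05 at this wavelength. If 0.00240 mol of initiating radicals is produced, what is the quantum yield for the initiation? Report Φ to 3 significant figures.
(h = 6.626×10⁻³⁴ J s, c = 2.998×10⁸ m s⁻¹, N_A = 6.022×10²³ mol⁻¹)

Φ = 0.454

Photon energy at 398 nm: hc/λ = (6.626×10⁻³⁴)(2.998×10⁸)/(398×10⁻⁹) = 4.991×10⁻¹⁹ J.
Energy delivered: (272 mW)(6408 s) = 1743 J.
Photons incident: 1743 / 4.991×10⁻¹⁹ = 3.492×10²¹, i.e. 3.492×10²¹/6.022×10²³ = 0.005799 mol.
Fraction absorbed: 1 − 10^(−1.05) = 0.9109.
Photons absorbed: 0.9109 × 0.005799 = 0.005282 mol.
Φ = 0.00240 mol / 0.005282 mol photons = 0.454.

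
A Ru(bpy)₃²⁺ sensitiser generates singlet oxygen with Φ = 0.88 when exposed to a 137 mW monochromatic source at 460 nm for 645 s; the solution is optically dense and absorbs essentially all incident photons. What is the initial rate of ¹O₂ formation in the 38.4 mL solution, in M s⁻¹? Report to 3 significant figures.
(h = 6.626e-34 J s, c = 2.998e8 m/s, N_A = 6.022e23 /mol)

Photon energy at 460 nm: hc/λ = (6.626e-34)(2.998e8)/(460e-9) = 4.318e-19 J.
Energy delivered: (137 mW)(645 s) = 88.37 J.
Photons incident: 88.37 / 4.318e-19 = 2.047e20, i.e. 2.047e20/6.022e23 = 3.399e-4 mol.
Product formed: 0.88 × 3.399e-4 = 2.991e-4 mol.
Rate: 2.991e-4 mol / (645 s × 0.0384 L) = 1.21e-5 M s⁻¹.

1.21e-5 M s⁻¹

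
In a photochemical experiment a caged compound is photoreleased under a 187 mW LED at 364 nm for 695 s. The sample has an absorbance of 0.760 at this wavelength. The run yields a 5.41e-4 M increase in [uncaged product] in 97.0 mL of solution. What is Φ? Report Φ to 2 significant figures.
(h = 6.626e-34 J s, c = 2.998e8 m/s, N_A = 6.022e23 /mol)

Product: (5.41e-4 M)(0.097 L) = 5.248e-5 mol.
Photon energy at 364 nm: hc/λ = (6.626e-34)(2.998e8)/(364e-9) = 5.457e-19 J.
Energy delivered: (187 mW)(695 s) = 130.0 J.
Photons incident: 130.0 / 5.457e-19 = 2.382e20, i.e. 2.382e20/6.022e23 = 3.955e-4 mol.
Fraction absorbed: 1 − 10^(−0.760) = 0.8262.
Photons absorbed: 0.8262 × 3.955e-4 = 3.268e-4 mol.
Φ = 5.248e-5 mol / 3.268e-4 mol photons = 0.16.

Φ = 0.16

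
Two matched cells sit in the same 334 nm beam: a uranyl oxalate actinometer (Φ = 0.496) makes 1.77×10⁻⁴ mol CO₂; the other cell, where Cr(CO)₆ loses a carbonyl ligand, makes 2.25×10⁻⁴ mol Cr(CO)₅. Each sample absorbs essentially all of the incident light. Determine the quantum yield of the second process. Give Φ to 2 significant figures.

Φ = 0.63

Photons absorbed by the actinometer: 1.77×10⁻⁴ / 0.496 = 3.569×10⁻⁴ mol.
Φ(unknown) = 2.25×10⁻⁴ / 3.569×10⁻⁴ = 0.63.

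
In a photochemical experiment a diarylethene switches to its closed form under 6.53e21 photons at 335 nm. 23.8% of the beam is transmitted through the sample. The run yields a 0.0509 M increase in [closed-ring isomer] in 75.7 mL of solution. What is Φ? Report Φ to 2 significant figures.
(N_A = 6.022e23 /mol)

Product: (0.0509 M)(0.0757 L) = 0.003853 mol.
Moles of photons: 6.53e21 / 6.022e23 = 0.01084 mol.
Fraction absorbed: 1 − 23.8/100 = 0.7620.
Photons absorbed: 0.7620 × 0.01084 = 0.008260 mol.
Φ = 0.003853 mol / 0.008260 mol photons = 0.47.

Φ = 0.47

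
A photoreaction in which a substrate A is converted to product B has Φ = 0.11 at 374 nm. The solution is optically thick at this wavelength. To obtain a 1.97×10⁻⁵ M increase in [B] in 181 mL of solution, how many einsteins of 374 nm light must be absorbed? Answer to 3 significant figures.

Product: (1.97×10⁻⁵ M)(0.181 L) = 3.566×10⁻⁶ mol.
Photons that must be absorbed: 3.566×10⁻⁶ / 0.11 = 3.242×10⁻⁵ mol.

3.24×10⁻⁵ einstein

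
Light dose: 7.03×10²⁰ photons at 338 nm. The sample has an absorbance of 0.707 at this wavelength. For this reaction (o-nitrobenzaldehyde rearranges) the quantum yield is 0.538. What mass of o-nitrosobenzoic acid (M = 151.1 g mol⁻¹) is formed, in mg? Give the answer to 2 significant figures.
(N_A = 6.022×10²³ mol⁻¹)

Moles of photons: 7.03×10²⁰ / 6.022×10²³ = 0.001167 mol.
Fraction absorbed: 1 − 10^(−0.707) = 0.8037.
Photons absorbed: 0.8037 × 0.001167 = 9.379×10⁻⁴ mol.
Product: Φ × n_abs = 0.538 × 9.379×10⁻⁴ = 5.046×10⁻⁴ mol.
Mass: 5.046×10⁻⁴ × 151.1 = 0.07625 g = 76 mg.

76 mg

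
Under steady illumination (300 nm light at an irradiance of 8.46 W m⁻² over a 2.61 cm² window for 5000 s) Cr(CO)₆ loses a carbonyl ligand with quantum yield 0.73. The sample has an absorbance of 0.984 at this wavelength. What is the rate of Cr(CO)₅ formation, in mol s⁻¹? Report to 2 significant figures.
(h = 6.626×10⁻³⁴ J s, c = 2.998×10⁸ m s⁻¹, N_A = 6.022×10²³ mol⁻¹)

3.6×10⁻⁹ mol s⁻¹

Photon energy at 300 nm: hc/λ = (6.626×10⁻³⁴)(2.998×10⁸)/(300×10⁻⁹) = 6.622×10⁻¹⁹ J.
Energy delivered: (8.46 W m⁻²)(2.61×10⁻⁴ m²)(5000 s) = 11.04 J.
Photons incident: 11.04 / 6.622×10⁻¹⁹ = 1.667×10¹⁹, i.e. 1.667×10¹⁹/6.022×10²³ = 2.768×10⁻⁵ mol.
Fraction absorbed: 1 − 10^(−0.984) = 0.8962.
Photons absorbed: 0.8962 × 2.768×10⁻⁵ = 2.481×10⁻⁵ mol.
Product formed: 0.73 × 2.481×10⁻⁵ = 1.811×10⁻⁵ mol.
Rate: 1.811×10⁻⁵ / 5000 s = 3.6×10⁻⁹ mol s⁻¹.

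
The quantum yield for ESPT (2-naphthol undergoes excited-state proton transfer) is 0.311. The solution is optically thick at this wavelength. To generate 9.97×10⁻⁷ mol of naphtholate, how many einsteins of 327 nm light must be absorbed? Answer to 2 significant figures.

Photons that must be absorbed: 9.97×10⁻⁷ / 0.311 = 3.206×10⁻⁶ mol.

3.2×10⁻⁶ einstein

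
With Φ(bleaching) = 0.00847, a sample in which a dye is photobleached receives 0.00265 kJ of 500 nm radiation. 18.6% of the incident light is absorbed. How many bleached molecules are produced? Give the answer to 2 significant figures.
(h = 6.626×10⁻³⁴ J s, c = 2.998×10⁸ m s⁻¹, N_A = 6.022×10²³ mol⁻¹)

Photon energy at 500 nm: hc/λ = (6.626×10⁻³⁴)(2.998×10⁸)/(500×10⁻⁹) = 3.973×10⁻¹⁹ J.
Incident energy: 0.00265 kJ = 2.65 J.
Photons incident: 2.65 / 3.973×10⁻¹⁹ = 6.670×10¹⁸, i.e. 6.670×10¹⁸/6.022×10²³ = 1.108×10⁻⁵ mol.
Photons absorbed: 0.186 × 1.108×10⁻⁵ = 2.061×10⁻⁶ mol.
Product: Φ × n_abs = 0.00847 × 2.061×10⁻⁶ = 1.746×10⁻⁸ mol.
As a count: 1.746×10⁻⁸ × 6.022×10²³ = 1.1×10¹⁶.

1.1×10¹⁶ bleached molecules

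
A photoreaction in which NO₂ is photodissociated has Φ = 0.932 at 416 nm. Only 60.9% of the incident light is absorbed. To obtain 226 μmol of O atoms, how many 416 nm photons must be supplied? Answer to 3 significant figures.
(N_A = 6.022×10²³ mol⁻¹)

Product: 226 μmol = 2.26×10⁻⁴ mol.
Photons that must be absorbed: 2.26×10⁻⁴ / 0.932 = 2.425×10⁻⁴ mol.
Incident photons needed: 2.425×10⁻⁴ / 0.609 = 3.982×10⁻⁴ mol.
Photon count: 3.982×10⁻⁴ × 6.022×10²³ = 2.40×10²⁰.

2.40×10²⁰ photons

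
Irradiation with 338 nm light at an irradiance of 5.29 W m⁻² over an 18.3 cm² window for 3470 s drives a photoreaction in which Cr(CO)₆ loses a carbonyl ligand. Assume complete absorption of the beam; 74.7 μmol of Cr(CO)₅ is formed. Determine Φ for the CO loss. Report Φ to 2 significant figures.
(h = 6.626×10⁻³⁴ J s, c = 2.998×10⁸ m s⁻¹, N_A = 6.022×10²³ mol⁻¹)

Φ = 0.79

Product: 74.7 μmol = 7.47×10⁻⁵ mol.
Photon energy at 338 nm: hc/λ = (6.626×10⁻³⁴)(2.998×10⁸)/(338×10⁻⁹) = 5.877×10⁻¹⁹ J.
Energy delivered: (5.29 W m⁻²)(18.3×10⁻⁴ m²)(3470 s) = 33.59 J.
Photons incident: 33.59 / 5.877×10⁻¹⁹ = 5.716×10¹⁹, i.e. 5.716×10¹⁹/6.022×10²³ = 9.492×10⁻⁵ mol.
Φ = 7.47×10⁻⁵ mol / 9.492×10⁻⁵ mol photons = 0.79.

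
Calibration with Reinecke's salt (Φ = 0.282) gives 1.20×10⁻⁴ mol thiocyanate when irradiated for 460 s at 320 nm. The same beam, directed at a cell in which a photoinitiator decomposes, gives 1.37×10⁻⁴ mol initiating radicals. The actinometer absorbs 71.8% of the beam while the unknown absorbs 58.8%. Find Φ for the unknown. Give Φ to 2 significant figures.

Photons absorbed by the actinometer: 1.20×10⁻⁴ / 0.282 = 4.255×10⁻⁴ mol.
Incident flux: 4.255×10⁻⁴ / 0.718 = 5.926×10⁻⁴ einstein.
Absorbed by unknown: 0.588 × 5.926×10⁻⁴ = 3.484×10⁻⁴ mol.
Φ(unknown) = 1.37×10⁻⁴ / 3.484×10⁻⁴ = 0.39.

Φ = 0.39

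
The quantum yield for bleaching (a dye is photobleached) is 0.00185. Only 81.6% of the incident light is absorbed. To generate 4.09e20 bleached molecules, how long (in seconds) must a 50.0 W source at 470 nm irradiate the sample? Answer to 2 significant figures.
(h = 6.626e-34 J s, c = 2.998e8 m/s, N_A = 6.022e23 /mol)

Product: 4.09e20 / 6.022e23 = 6.792e-4 mol.
Photons that must be absorbed: 6.792e-4 / 0.00185 = 0.3671 mol.
Incident photons needed: 0.3671 / 0.816 = 0.4499 mol.
Photon energy: hc/λ = 4.227e-19 J; per mole, 2.545e5 J mol⁻¹.
Energy required: 0.4499 × 2.545e5 = 1.145e5 J.
Time: 1.145e5 J / 50 W = 2300 s.

t ≈ 2300 s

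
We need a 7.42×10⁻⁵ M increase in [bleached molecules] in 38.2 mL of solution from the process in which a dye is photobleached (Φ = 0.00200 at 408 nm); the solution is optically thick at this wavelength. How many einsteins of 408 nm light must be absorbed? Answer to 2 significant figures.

Product: (7.42×10⁻⁵ M)(0.0382 L) = 2.834×10⁻⁶ mol.
Photons that must be absorbed: 2.834×10⁻⁶ / 0.00200 = 0.001417 mol.

0.0014 einstein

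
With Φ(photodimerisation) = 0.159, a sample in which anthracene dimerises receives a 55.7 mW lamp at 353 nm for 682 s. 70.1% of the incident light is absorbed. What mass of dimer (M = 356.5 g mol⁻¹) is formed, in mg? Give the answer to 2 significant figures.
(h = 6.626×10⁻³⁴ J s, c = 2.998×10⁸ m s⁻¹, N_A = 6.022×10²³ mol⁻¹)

Photon energy at 353 nm: hc/λ = (6.626×10⁻³⁴)(2.998×10⁸)/(353×10⁻⁹) = 5.627×10⁻¹⁹ J.
Energy delivered: (55.7 mW)(682 s) = 37.99 J.
Photons incident: 37.99 / 5.627×10⁻¹⁹ = 6.751×10¹⁹, i.e. 6.751×10¹⁹/6.022×10²³ = 1.121×10⁻⁴ mol.
Photons absorbed: 0.701 × 1.121×10⁻⁴ = 7.858×10⁻⁵ mol.
Product: Φ × n_abs = 0.159 × 7.858×10⁻⁵ = 1.249×10⁻⁵ mol.
Mass: 1.249×10⁻⁵ × 356.5 = 0.004453 g = 4.5 mg.

4.5 mg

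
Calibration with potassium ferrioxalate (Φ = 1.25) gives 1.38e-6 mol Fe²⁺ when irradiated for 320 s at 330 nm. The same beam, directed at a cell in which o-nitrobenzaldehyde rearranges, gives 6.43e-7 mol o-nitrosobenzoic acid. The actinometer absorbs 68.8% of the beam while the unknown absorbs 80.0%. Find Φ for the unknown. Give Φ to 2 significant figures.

Φ = 0.50

Photons absorbed by the actinometer: 1.38e-6 / 1.25 = 1.104e-6 mol.
Incident flux: 1.104e-6 / 0.688 = 1.605e-6 einstein.
Absorbed by unknown: 0.800 × 1.605e-6 = 1.284e-6 mol.
Φ(unknown) = 6.43e-7 / 1.284e-6 = 0.50.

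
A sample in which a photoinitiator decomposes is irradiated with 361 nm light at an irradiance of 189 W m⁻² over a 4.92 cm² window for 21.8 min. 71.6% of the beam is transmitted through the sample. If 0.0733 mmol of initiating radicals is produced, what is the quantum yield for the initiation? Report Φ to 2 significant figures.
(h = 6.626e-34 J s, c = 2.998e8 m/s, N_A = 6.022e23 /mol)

Φ = 0.70

Product: 0.0733 mmol = 7.33e-5 mol.
Photon energy at 361 nm: hc/λ = (6.626e-34)(2.998e8)/(361e-9) = 5.503e-19 J.
Energy delivered: (189 W m⁻²)(4.92e-4 m²)(1308 s) = 121.6 J.
Photons incident: 121.6 / 5.503e-19 = 2.210e20, i.e. 2.210e20/6.022e23 = 3.670e-4 mol.
Fraction absorbed: 1 − 71.6/100 = 0.2840.
Photons absorbed: 0.2840 × 3.670e-4 = 1.042e-4 mol.
Φ = 7.33e-5 mol / 1.042e-4 mol photons = 0.70.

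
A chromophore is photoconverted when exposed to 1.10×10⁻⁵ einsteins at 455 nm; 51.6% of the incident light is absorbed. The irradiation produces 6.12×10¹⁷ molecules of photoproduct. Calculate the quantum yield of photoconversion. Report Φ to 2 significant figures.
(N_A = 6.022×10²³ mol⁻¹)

Product: 6.12×10¹⁷ / 6.022×10²³ = 1.016×10⁻⁶ mol.
Photons absorbed: 0.516 × 1.10×10⁻⁵ = 5.676×10⁻⁶ mol.
Φ = 1.016×10⁻⁶ mol / 5.676×10⁻⁶ mol photons = 0.18.

Φ = 0.18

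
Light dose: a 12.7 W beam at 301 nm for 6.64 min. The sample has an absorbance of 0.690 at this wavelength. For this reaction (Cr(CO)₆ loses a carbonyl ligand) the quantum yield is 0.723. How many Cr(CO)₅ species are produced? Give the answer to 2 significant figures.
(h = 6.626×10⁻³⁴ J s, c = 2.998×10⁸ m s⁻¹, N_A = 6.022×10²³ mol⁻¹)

Photon energy at 301 nm: hc/λ = (6.626×10⁻³⁴)(2.998×10⁸)/(301×10⁻⁹) = 6.600×10⁻¹⁹ J.
Energy delivered: (12.7 W)(398.4 s) = 5060 J.
Photons incident: 5060 / 6.600×10⁻¹⁹ = 7.667×10²¹, i.e. 7.667×10²¹/6.022×10²³ = 0.01273 mol.
Fraction absorbed: 1 − 10^(−0.690) = 0.7958.
Photons absorbed: 0.7958 × 0.01273 = 0.01013 mol.
Product: Φ × n_abs = 0.723 × 0.01013 = 0.007324 mol.
As a count: 0.007324 × 6.022×10²³ = 4.4×10²¹.

4.4×10²¹ species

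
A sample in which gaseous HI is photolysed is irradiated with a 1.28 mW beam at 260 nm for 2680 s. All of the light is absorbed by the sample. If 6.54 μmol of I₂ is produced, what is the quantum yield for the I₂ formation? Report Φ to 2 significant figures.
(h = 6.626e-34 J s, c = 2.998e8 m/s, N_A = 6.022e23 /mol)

Φ = 0.88

Product: 6.54 μmol = 6.54e-6 mol.
Photon energy at 260 nm: hc/λ = (6.626e-34)(2.998e8)/(260e-9) = 7.640e-19 J.
Energy delivered: (1.28 mW)(2680 s) = 3.430 J.
Photons incident: 3.430 / 7.640e-19 = 4.490e18, i.e. 4.490e18/6.022e23 = 7.456e-6 mol.
Φ = 6.54e-6 mol / 7.456e-6 mol photons = 0.88.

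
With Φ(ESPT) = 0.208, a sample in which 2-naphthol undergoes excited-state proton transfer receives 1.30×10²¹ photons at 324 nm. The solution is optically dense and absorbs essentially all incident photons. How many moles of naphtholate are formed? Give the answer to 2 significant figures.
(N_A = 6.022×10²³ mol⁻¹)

Moles of photons: 1.30×10²¹ / 6.022×10²³ = 0.002159 mol.
Product: Φ × n_abs = 0.208 × 0.002159 = 4.491×10⁻⁴ mol.

4.5×10⁻⁴ mol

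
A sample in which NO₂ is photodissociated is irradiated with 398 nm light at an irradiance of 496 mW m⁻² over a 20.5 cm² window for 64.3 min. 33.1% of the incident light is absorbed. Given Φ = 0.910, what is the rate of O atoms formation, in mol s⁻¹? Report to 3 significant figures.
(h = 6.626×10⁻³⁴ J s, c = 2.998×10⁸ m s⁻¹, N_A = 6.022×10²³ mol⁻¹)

1.02×10⁻⁹ mol s⁻¹

Photon energy at 398 nm: hc/λ = (6.626×10⁻³⁴)(2.998×10⁸)/(398×10⁻⁹) = 4.991×10⁻¹⁹ J.
Energy delivered: (496 mW m⁻²)(20.5×10⁻⁴ m²)(3858 s) = 3.923 J.
Photons incident: 3.923 / 4.991×10⁻¹⁹ = 7.860×10¹⁸, i.e. 7.860×10¹⁸/6.022×10²³ = 1.305×10⁻⁵ mol.
Photons absorbed: 0.331 × 1.305×10⁻⁵ = 4.320×10⁻⁶ mol.
Product formed: 0.910 × 4.320×10⁻⁶ = 3.931×10⁻⁶ mol.
Rate: 3.931×10⁻⁶ / 3858 s = 1.02×10⁻⁹ mol s⁻¹.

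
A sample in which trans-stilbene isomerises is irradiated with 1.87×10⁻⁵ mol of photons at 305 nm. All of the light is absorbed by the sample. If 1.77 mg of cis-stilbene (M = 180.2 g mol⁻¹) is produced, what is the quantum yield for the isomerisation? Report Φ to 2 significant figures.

Φ = 0.53

Product: 1.77 mg / 180.2 g mol⁻¹ = 9.822×10⁻⁶ mol.
Φ = 9.822×10⁻⁶ mol / 1.87×10⁻⁵ mol photons = 0.53.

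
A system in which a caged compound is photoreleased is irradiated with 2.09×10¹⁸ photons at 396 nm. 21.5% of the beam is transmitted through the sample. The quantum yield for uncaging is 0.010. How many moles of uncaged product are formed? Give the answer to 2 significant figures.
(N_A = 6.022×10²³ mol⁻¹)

2.7×10⁻⁸ mol

Moles of photons: 2.09×10¹⁸ / 6.022×10²³ = 3.471×10⁻⁶ mol.
Fraction absorbed: 1 − 21.5/100 = 0.7850.
Photons absorbed: 0.7850 × 3.471×10⁻⁶ = 2.725×10⁻⁶ mol.
Product: Φ × n_abs = 0.010 × 2.725×10⁻⁶ = 2.725×10⁻⁸ mol.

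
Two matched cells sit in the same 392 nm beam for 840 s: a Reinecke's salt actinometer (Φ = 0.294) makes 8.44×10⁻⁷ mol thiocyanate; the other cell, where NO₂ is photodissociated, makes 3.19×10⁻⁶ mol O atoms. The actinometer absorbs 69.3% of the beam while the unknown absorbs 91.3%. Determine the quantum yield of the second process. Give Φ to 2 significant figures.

Photons absorbed by the actinometer: 8.44×10⁻⁷ / 0.294 = 2.871×10⁻⁶ mol.
Incident flux: 2.871×10⁻⁶ / 0.693 = 4.143×10⁻⁶ einstein.
Absorbed by unknown: 0.913 × 4.143×10⁻⁶ = 3.783×10⁻⁶ mol.
Φ(unknown) = 3.19×10⁻⁶ / 3.783×10⁻⁶ = 0.84.

Φ = 0.84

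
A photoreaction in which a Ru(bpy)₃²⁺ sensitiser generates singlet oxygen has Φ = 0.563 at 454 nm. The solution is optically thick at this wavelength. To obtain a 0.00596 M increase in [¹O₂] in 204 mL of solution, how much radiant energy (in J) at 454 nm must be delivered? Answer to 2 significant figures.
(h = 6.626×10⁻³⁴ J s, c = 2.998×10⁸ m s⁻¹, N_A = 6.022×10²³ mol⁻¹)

Product: (0.00596 M)(0.204 L) = 0.001216 mol.
Photons that must be absorbed: 0.001216 / 0.563 = 0.002160 mol.
Photon energy: hc/λ = 4.375×10⁻¹⁹ J; per mole, 2.635×10⁵ J mol⁻¹.
Energy required: 0.002160 × 2.635×10⁵ = 570 J.

570 J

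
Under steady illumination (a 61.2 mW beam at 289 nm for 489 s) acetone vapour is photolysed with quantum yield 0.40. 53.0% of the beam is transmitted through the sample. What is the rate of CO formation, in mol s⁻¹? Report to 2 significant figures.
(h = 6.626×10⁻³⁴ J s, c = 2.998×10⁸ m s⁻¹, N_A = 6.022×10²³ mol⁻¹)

Photon energy at 289 nm: hc/λ = (6.626×10⁻³⁴)(2.998×10⁸)/(289×10⁻⁹) = 6.874×10⁻¹⁹ J.
Energy delivered: (61.2 mW)(489 s) = 29.93 J.
Photons incident: 29.93 / 6.874×10⁻¹⁹ = 4.354×10¹⁹, i.e. 4.354×10¹⁹/6.022×10²³ = 7.230×10⁻⁵ mol.
Fraction absorbed: 1 − 53.0/100 = 0.4700.
Photons absorbed: 0.4700 × 7.230×10⁻⁵ = 3.398×10⁻⁵ mol.
Product formed: 0.40 × 3.398×10⁻⁵ = 1.359×10⁻⁵ mol.
Rate: 1.359×10⁻⁵ / 489 s = 2.8×10⁻⁸ mol s⁻¹.

2.8×10⁻⁸ mol s⁻¹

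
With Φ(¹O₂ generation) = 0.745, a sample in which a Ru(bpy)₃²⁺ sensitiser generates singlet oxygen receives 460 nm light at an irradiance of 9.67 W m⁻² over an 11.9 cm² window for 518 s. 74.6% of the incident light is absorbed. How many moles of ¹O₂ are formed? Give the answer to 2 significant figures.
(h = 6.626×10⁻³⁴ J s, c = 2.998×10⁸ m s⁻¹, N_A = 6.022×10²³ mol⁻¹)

Photon energy at 460 nm: hc/λ = (6.626×10⁻³⁴)(2.998×10⁸)/(460×10⁻⁹) = 4.318×10⁻¹⁹ J.
Energy delivered: (9.67 W m⁻²)(11.9×10⁻⁴ m²)(518 s) = 5.961 J.
Photons incident: 5.961 / 4.318×10⁻¹⁹ = 1.381×10¹⁹, i.e. 1.381×10¹⁹/6.022×10²³ = 2.293×10⁻⁵ mol.
Photons absorbed: 0.746 × 2.293×10⁻⁵ = 1.711×10⁻⁵ mol.
Product: Φ × n_abs = 0.745 × 1.711×10⁻⁵ = 1.275×10⁻⁵ mol.

1.3×10⁻⁵ mol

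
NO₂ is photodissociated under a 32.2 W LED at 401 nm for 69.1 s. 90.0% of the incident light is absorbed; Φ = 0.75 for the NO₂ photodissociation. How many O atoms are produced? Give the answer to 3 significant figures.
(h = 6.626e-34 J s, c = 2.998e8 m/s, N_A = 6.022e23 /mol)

3.03e21 atoms

Photon energy at 401 nm: hc/λ = (6.626e-34)(2.998e8)/(401e-9) = 4.954e-19 J.
Energy delivered: (32.2 W)(69.1 s) = 2225 J.
Photons incident: 2225 / 4.954e-19 = 4.491e21, i.e. 4.491e21/6.022e23 = 0.007458 mol.
Photons absorbed: 0.900 × 0.007458 = 0.006712 mol.
Product: Φ × n_abs = 0.75 × 0.006712 = 0.005034 mol.
As a count: 0.005034 × 6.022e23 = 3.03e21.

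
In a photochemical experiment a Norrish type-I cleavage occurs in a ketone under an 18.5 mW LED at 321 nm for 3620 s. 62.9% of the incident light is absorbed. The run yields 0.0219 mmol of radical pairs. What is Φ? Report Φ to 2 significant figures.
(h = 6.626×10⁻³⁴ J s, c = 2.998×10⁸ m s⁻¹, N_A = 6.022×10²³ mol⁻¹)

Φ = 0.19

Product: 0.0219 mmol = 2.19×10⁻⁵ mol.
Photon energy at 321 nm: hc/λ = (6.626×10⁻³⁴)(2.998×10⁸)/(321×10⁻⁹) = 6.188×10⁻¹⁹ J.
Energy delivered: (18.5 mW)(3620 s) = 66.97 J.
Photons incident: 66.97 / 6.188×10⁻¹⁹ = 1.082×10²⁰, i.e. 1.082×10²⁰/6.022×10²³ = 1.797×10⁻⁴ mol.
Photons absorbed: 0.629 × 1.797×10⁻⁴ = 1.130×10⁻⁴ mol.
Φ = 2.19×10⁻⁵ mol / 1.130×10⁻⁴ mol photons = 0.19.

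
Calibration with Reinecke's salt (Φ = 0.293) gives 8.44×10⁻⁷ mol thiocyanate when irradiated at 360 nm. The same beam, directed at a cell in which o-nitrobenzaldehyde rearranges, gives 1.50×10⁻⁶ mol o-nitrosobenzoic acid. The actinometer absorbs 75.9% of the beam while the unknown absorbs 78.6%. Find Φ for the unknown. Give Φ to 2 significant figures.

Photons absorbed by the actinometer: 8.44×10⁻⁷ / 0.293 = 2.881×10⁻⁶ mol.
Incident flux: 2.881×10⁻⁶ / 0.759 = 3.796×10⁻⁶ einstein.
Absorbed by unknown: 0.786 × 3.796×10⁻⁶ = 2.984×10⁻⁶ mol.
Φ(unknown) = 1.50×10⁻⁶ / 2.984×10⁻⁶ = 0.50.

Φ = 0.50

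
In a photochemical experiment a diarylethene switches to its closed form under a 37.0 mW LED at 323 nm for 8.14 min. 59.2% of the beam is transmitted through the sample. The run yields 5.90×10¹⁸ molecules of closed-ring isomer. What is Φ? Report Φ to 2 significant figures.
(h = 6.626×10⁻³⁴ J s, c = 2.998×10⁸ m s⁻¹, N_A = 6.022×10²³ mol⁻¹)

Product: 5.90×10¹⁸ / 6.022×10²³ = 9.797×10⁻⁶ mol.
Photon energy at 323 nm: hc/λ = (6.626×10⁻³⁴)(2.998×10⁸)/(323×10⁻⁹) = 6.150×10⁻¹⁹ J.
Energy delivered: (37.0 mW)(488.4 s) = 18.07 J.
Photons incident: 18.07 / 6.150×10⁻¹⁹ = 2.938×10¹⁹, i.e. 2.938×10¹⁹/6.022×10²³ = 4.879×10⁻⁵ mol.
Fraction absorbed: 1 − 59.2/100 = 0.4080.
Photons absorbed: 0.4080 × 4.879×10⁻⁵ = 1.991×10⁻⁵ mol.
Φ = 9.797×10⁻⁶ mol / 1.991×10⁻⁵ mol photons = 0.49.

Φ = 0.49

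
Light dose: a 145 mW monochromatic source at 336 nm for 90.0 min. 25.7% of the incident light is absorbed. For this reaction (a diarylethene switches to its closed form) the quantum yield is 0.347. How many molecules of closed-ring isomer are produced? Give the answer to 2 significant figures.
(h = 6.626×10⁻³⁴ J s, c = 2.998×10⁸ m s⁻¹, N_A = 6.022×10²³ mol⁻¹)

1.2×10²⁰ molecules

Photon energy at 336 nm: hc/λ = (6.626×10⁻³⁴)(2.998×10⁸)/(336×10⁻⁹) = 5.912×10⁻¹⁹ J.
Energy delivered: (145 mW)(5400 s) = 783.0 J.
Photons incident: 783.0 / 5.912×10⁻¹⁹ = 1.324×10²¹, i.e. 1.324×10²¹/6.022×10²³ = 0.002199 mol.
Photons absorbed: 0.257 × 0.002199 = 5.651×10⁻⁴ mol.
Product: Φ × n_abs = 0.347 × 5.651×10⁻⁴ = 1.961×10⁻⁴ mol.
As a count: 1.961×10⁻⁴ × 6.022×10²³ = 1.2×10²⁰.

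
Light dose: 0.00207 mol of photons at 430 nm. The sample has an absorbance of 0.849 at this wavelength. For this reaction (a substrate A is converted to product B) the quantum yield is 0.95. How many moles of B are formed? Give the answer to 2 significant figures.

0.0017 mol

Fraction absorbed: 1 − 10^(−0.849) = 0.8584.
Photons absorbed: 0.8584 × 0.00207 = 0.001777 mol.
Product: Φ × n_abs = 0.95 × 0.001777 = 0.001688 mol.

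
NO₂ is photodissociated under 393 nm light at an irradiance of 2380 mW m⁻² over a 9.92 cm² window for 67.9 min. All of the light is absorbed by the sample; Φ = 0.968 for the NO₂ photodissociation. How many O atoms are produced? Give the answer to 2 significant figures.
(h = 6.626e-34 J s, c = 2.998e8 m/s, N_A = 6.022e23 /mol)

1.8e19 atoms

Photon energy at 393 nm: hc/λ = (6.626e-34)(2.998e8)/(393e-9) = 5.055e-19 J.
Energy delivered: (2380 mW m⁻²)(9.92e-4 m²)(4074 s) = 9.619 J.
Photons incident: 9.619 / 5.055e-19 = 1.903e19, i.e. 1.903e19/6.022e23 = 3.160e-5 mol.
Product: Φ × n_abs = 0.968 × 3.160e-5 = 3.059e-5 mol.
As a count: 3.059e-5 × 6.022e23 = 1.8e19.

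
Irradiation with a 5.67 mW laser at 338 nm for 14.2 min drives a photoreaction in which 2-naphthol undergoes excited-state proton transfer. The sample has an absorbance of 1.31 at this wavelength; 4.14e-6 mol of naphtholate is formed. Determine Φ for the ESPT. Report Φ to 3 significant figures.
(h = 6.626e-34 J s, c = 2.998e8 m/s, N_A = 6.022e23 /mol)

Φ = 0.319

Photon energy at 338 nm: hc/λ = (6.626e-34)(2.998e8)/(338e-9) = 5.877e-19 J.
Energy delivered: (5.67 mW)(852 s) = 4.831 J.
Photons incident: 4.831 / 5.877e-19 = 8.220e18, i.e. 8.220e18/6.022e23 = 1.365e-5 mol.
Fraction absorbed: 1 − 10^(−1.31) = 0.9510.
Photons absorbed: 0.9510 × 1.365e-5 = 1.298e-5 mol.
Φ = 4.14e-6 mol / 1.298e-5 mol photons = 0.319.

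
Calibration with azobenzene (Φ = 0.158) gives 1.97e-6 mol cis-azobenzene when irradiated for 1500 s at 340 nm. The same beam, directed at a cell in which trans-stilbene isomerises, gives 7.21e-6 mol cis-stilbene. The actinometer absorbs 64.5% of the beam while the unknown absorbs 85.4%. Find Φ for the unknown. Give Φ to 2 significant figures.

Φ = 0.44

Photons absorbed by the actinometer: 1.97e-6 / 0.158 = 1.247e-5 mol.
Incident flux: 1.247e-5 / 0.645 = 1.933e-5 einstein.
Absorbed by unknown: 0.854 × 1.933e-5 = 1.651e-5 mol.
Φ(unknown) = 7.21e-6 / 1.651e-5 = 0.44.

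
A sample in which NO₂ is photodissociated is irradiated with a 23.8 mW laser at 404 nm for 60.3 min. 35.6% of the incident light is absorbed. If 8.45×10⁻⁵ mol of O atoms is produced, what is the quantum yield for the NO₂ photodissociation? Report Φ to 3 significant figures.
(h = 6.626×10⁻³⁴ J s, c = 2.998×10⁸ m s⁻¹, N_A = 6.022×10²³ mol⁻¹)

Photon energy at 404 nm: hc/λ = (6.626×10⁻³⁴)(2.998×10⁸)/(404×10⁻⁹) = 4.917×10⁻¹⁹ J.
Energy delivered: (23.8 mW)(3618 s) = 86.11 J.
Photons incident: 86.11 / 4.917×10⁻¹⁹ = 1.751×10²⁰, i.e. 1.751×10²⁰/6.022×10²³ = 2.908×10⁻⁴ mol.
Photons absorbed: 0.356 × 2.908×10⁻⁴ = 1.035×10⁻⁴ mol.
Φ = 8.45×10⁻⁵ mol / 1.035×10⁻⁴ mol photons = 0.816.

Φ = 0.816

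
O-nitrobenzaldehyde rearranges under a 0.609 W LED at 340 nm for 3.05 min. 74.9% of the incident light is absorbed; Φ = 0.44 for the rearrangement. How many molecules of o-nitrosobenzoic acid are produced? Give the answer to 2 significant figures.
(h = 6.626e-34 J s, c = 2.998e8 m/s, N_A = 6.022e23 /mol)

Photon energy at 340 nm: hc/λ = (6.626e-34)(2.998e8)/(340e-9) = 5.843e-19 J.
Energy delivered: (0.609 W)(183 s) = 111.4 J.
Photons incident: 111.4 / 5.843e-19 = 1.907e20, i.e. 1.907e20/6.022e23 = 3.167e-4 mol.
Photons absorbed: 0.749 × 3.167e-4 = 2.372e-4 mol.
Product: Φ × n_abs = 0.44 × 2.372e-4 = 1.044e-4 mol.
As a count: 1.044e-4 × 6.022e23 = 6.3e19.

6.3e19 molecules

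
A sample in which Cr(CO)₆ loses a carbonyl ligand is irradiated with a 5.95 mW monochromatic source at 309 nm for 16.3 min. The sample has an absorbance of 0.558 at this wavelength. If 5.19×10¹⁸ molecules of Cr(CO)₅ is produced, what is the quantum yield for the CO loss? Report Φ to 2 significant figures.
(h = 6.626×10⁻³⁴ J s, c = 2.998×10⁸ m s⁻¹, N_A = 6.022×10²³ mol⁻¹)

Product: 5.19×10¹⁸ / 6.022×10²³ = 8.618×10⁻⁶ mol.
Photon energy at 309 nm: hc/λ = (6.626×10⁻³⁴)(2.998×10⁸)/(309×10⁻⁹) = 6.429×10⁻¹⁹ J.
Energy delivered: (5.95 mW)(978 s) = 5.819 J.
Photons incident: 5.819 / 6.429×10⁻¹⁹ = 9.051×10¹⁸, i.e. 9.051×10¹⁸/6.022×10²³ = 1.503×10⁻⁵ mol.
Fraction absorbed: 1 − 10^(−0.558) = 0.7233.
Photons absorbed: 0.7233 × 1.503×10⁻⁵ = 1.087×10⁻⁵ mol.
Φ = 8.618×10⁻⁶ mol / 1.087×10⁻⁵ mol photons = 0.79.

Φ = 0.79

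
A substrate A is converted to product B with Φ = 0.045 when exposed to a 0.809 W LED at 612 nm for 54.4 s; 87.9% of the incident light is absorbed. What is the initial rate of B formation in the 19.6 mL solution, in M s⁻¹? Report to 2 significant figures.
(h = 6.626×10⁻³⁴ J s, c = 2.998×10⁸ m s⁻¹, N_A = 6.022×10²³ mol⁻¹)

Photon energy at 612 nm: hc/λ = (6.626×10⁻³⁴)(2.998×10⁸)/(612×10⁻⁹) = 3.246×10⁻¹⁹ J.
Energy delivered: (0.809 W)(54.4 s) = 44.01 J.
Photons incident: 44.01 / 3.246×10⁻¹⁹ = 1.356×10²⁰, i.e. 1.356×10²⁰/6.022×10²³ = 2.252×10⁻⁴ mol.
Photons absorbed: 0.879 × 2.252×10⁻⁴ = 1.980×10⁻⁴ mol.
Product formed: 0.045 × 1.980×10⁻⁴ = 8.910×10⁻⁶ mol.
Rate: 8.910×10⁻⁶ mol / (54.4 s × 0.0196 L) = 8.4×10⁻⁶ M s⁻¹.

8.4×10⁻⁶ M s⁻¹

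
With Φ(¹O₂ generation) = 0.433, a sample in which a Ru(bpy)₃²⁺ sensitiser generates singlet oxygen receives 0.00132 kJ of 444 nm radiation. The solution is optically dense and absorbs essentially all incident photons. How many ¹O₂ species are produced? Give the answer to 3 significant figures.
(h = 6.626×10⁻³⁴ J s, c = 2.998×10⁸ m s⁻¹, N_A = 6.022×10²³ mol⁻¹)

Photon energy at 444 nm: hc/λ = (6.626×10⁻³⁴)(2.998×10⁸)/(444×10⁻⁹) = 4.474×10⁻¹⁹ J.
Incident energy: 0.00132 kJ = 1.32 J.
Photons incident: 1.32 / 4.474×10⁻¹⁹ = 2.950×10¹⁸, i.e. 2.950×10¹⁸/6.022×10²³ = 4.899×10⁻⁶ mol.
Product: Φ × n_abs = 0.433 × 4.899×10⁻⁶ = 2.121×10⁻⁶ mol.
As a count: 2.121×10⁻⁶ × 6.022×10²³ = 1.28×10¹⁸.

1.28×10¹⁸ species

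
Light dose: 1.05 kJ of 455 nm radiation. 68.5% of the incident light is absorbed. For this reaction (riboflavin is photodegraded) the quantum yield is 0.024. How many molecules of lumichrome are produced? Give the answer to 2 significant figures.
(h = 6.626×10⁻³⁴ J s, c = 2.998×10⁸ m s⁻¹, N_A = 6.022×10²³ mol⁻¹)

4.0×10¹⁹ molecules

Photon energy at 455 nm: hc/λ = (6.626×10⁻³⁴)(2.998×10⁸)/(455×10⁻⁹) = 4.366×10⁻¹⁹ J.
Incident energy: 1.05 kJ = 1050 J.
Photons incident: 1050 / 4.366×10⁻¹⁹ = 2.405×10²¹, i.e. 2.405×10²¹/6.022×10²³ = 0.003994 mol.
Photons absorbed: 0.685 × 0.003994 = 0.002736 mol.
Product: Φ × n_abs = 0.024 × 0.002736 = 6.566×10⁻⁵ mol.
As a count: 6.566×10⁻⁵ × 6.022×10²³ = 4.0×10¹⁹.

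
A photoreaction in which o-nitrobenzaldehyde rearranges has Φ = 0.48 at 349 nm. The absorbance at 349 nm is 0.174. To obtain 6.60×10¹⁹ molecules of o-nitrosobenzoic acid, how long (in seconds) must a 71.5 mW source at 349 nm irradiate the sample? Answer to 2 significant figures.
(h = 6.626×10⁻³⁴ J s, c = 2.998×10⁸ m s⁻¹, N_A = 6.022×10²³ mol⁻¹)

Product: 6.60×10¹⁹ / 6.022×10²³ = 1.096×10⁻⁴ mol.
Photons that must be absorbed: 1.096×10⁻⁴ / 0.48 = 2.283×10⁻⁴ mol.
Fraction absorbed: 1 − 10^(−0.174) = 0.3301.
Incident photons needed: 2.283×10⁻⁴ / 0.3301 = 6.916×10⁻⁴ mol.
Photon energy: hc/λ = 5.692×10⁻¹⁹ J; per mole, 3.428×10⁵ J mol⁻¹.
Energy required: 6.916×10⁻⁴ × 3.428×10⁵ = 237.1 J.
Time: 237.1 J / 0.0715 W = 3300 s.

t ≈ 3300 s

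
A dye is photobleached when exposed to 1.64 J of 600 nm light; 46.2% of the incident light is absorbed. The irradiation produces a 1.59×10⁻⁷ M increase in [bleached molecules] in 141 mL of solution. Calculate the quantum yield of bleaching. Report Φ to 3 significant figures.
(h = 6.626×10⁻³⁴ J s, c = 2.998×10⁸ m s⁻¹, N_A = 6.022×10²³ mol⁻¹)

Φ = 0.00590

Product: (1.59×10⁻⁷ M)(0.141 L) = 2.242×10⁻⁸ mol.
Photon energy at 600 nm: hc/λ = (6.626×10⁻³⁴)(2.998×10⁸)/(600×10⁻⁹) = 3.311×10⁻¹⁹ J.
Photons incident: 1.64 / 3.311×10⁻¹⁹ = 4.953×10¹⁸, i.e. 4.953×10¹⁸/6.022×10²³ = 8.225×10⁻⁶ mol.
Photons absorbed: 0.462 × 8.225×10⁻⁶ = 3.800×10⁻⁶ mol.
Φ = 2.242×10⁻⁸ mol / 3.800×10⁻⁶ mol photons = 0.00590.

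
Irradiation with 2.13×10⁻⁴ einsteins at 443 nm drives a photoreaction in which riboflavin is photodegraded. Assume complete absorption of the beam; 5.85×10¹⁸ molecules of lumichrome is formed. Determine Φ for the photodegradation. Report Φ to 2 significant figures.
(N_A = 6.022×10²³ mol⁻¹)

Φ = 0.046

Product: 5.85×10¹⁸ / 6.022×10²³ = 9.714×10⁻⁶ mol.
Φ = 9.714×10⁻⁶ mol / 2.13×10⁻⁴ mol photons = 0.046.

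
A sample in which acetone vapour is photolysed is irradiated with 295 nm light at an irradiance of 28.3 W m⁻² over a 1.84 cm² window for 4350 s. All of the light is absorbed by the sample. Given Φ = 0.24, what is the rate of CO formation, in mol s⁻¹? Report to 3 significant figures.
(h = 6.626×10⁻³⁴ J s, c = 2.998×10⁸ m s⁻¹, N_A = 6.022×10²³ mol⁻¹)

Photon energy at 295 nm: hc/λ = (6.626×10⁻³⁴)(2.998×10⁸)/(295×10⁻⁹) = 6.734×10⁻¹⁹ J.
Energy delivered: (28.3 W m⁻²)(1.84×10⁻⁴ m²)(4350 s) = 22.65 J.
Photons incident: 22.65 / 6.734×10⁻¹⁹ = 3.364×10¹⁹, i.e. 3.364×10¹⁹/6.022×10²³ = 5.586×10⁻⁵ mol.
Product formed: 0.24 × 5.586×10⁻⁵ = 1.341×10⁻⁵ mol.
Rate: 1.341×10⁻⁵ / 4350 s = 3.08×10⁻⁹ mol s⁻¹.

3.08×10⁻⁹ mol s⁻¹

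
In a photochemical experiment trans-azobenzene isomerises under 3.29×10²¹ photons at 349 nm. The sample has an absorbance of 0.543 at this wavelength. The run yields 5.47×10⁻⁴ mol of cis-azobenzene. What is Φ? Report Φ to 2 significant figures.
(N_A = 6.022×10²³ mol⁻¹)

Φ = 0.14

Moles of photons: 3.29×10²¹ / 6.022×10²³ = 0.005463 mol.
Fraction absorbed: 1 − 10^(−0.543) = 0.7136.
Photons absorbed: 0.7136 × 0.005463 = 0.003898 mol.
Φ = 5.47×10⁻⁴ mol / 0.003898 mol photons = 0.14.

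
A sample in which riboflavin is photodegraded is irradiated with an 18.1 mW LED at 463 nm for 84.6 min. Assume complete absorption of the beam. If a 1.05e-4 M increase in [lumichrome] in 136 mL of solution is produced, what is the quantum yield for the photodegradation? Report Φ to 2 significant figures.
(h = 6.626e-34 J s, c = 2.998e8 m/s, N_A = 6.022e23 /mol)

Product: (1.05e-4 M)(0.136 L) = 1.428e-5 mol.
Photon energy at 463 nm: hc/λ = (6.626e-34)(2.998e8)/(463e-9) = 4.290e-19 J.
Energy delivered: (18.1 mW)(5076 s) = 91.88 J.
Photons incident: 91.88 / 4.290e-19 = 2.142e20, i.e. 2.142e20/6.022e23 = 3.557e-4 mol.
Φ = 1.428e-5 mol / 3.557e-4 mol photons = 0.040.

Φ = 0.040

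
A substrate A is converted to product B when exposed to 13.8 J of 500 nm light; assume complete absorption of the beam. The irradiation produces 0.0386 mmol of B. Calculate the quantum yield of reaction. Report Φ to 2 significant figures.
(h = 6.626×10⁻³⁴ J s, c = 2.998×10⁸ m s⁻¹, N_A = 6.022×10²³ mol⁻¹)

Φ = 0.67

Product: 0.0386 mmol = 3.86×10⁻⁵ mol.
Photon energy at 500 nm: hc/λ = (6.626×10⁻³⁴)(2.998×10⁸)/(500×10⁻⁹) = 3.973×10⁻¹⁹ J.
Photons incident: 13.8 / 3.973×10⁻¹⁹ = 3.473×10¹⁹, i.e. 3.473×10¹⁹/6.022×10²³ = 5.767×10⁻⁵ mol.
Φ = 3.86×10⁻⁵ mol / 5.767×10⁻⁵ mol photons = 0.67.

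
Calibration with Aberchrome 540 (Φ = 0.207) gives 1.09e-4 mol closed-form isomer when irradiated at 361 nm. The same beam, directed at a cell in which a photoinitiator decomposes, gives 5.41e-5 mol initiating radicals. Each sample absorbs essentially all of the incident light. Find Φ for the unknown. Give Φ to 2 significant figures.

Photons absorbed by the actinometer: 1.09e-4 / 0.207 = 5.266e-4 mol.
Φ(unknown) = 5.41e-5 / 5.266e-4 = 0.10.

Φ = 0.10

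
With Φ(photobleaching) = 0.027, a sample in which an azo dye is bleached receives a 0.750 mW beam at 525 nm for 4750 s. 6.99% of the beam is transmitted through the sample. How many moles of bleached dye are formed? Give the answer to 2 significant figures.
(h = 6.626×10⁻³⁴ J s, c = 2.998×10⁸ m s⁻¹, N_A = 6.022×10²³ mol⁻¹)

3.9×10⁻⁷ mol

Photon energy at 525 nm: hc/λ = (6.626×10⁻³⁴)(2.998×10⁸)/(525×10⁻⁹) = 3.784×10⁻¹⁹ J.
Energy delivered: (0.750 mW)(4750 s) = 3.563 J.
Photons incident: 3.563 / 3.784×10⁻¹⁹ = 9.416×10¹⁸, i.e. 9.416×10¹⁸/6.022×10²³ = 1.564×10⁻⁵ mol.
Fraction absorbed: 1 − 6.99/100 = 0.9301.
Photons absorbed: 0.9301 × 1.564×10⁻⁵ = 1.455×10⁻⁵ mol.
Product: Φ × n_abs = 0.027 × 1.455×10⁻⁵ = 3.929×10⁻⁷ mol.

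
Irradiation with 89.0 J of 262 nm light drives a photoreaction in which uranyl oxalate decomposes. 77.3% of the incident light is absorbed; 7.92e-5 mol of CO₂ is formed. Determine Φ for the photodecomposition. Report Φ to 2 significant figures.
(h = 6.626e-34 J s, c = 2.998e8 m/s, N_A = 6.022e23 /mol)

Φ = 0.53

Photon energy at 262 nm: hc/λ = (6.626e-34)(2.998e8)/(262e-9) = 7.582e-19 J.
Photons incident: 89.0 / 7.582e-19 = 1.174e20, i.e. 1.174e20/6.022e23 = 1.950e-4 mol.
Photons absorbed: 0.773 × 1.950e-4 = 1.507e-4 mol.
Φ = 7.92e-5 mol / 1.507e-4 mol photons = 0.53.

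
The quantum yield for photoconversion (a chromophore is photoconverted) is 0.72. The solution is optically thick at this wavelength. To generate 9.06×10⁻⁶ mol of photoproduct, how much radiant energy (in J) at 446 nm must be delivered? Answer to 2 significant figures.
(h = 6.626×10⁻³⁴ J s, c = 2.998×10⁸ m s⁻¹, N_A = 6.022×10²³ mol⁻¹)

Photons that must be absorbed: 9.06×10⁻⁶ / 0.72 = 1.258×10⁻⁵ mol.
Photon energy: hc/λ = 4.454×10⁻¹⁹ J; per mole, 2.682×10⁵ J mol⁻¹.
Energy required: 1.258×10⁻⁵ × 2.682×10⁵ = 3.4 J.

3.4 J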